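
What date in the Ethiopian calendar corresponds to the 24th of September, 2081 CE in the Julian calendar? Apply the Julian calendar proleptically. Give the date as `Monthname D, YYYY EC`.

Meskerem 27, 2074 EC

Both dates share Julian Day Number 2481410; in the Ethiopian calendar that is 27 Meskerem 2074 EC.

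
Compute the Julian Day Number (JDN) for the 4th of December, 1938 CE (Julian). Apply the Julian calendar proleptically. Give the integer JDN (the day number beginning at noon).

2429250

Equivalently 17 December 1938 (Gregorian).
JDN 2451545 is 1 January 2000 CE (Gregorian); the target day is −22295 days from there, so JDN = 2429250.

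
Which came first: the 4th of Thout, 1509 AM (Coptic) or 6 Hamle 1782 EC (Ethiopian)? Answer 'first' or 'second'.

The two dates have Julian Day Numbers 2375830 and 2375036 respectively.
Since 2375036 < 2375830, the second date comes first.

second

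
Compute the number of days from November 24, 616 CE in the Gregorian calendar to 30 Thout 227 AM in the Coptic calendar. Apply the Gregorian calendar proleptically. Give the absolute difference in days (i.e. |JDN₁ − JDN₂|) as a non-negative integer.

JDN of the first date = 1946377.
JDN of the second date = 1907605.
|1907605 − 1946377| = 38772.

38772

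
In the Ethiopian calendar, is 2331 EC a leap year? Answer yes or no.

yes

2331 mod 4 = 3; in the Ethiopian calendar a year is leap when year mod 4 = 3, so it is a leap year.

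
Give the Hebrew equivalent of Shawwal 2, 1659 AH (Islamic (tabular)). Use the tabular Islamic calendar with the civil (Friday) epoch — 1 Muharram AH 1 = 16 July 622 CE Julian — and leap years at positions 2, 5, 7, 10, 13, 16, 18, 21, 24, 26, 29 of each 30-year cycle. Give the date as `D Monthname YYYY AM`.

Julian Day Number of the source date = 2536247.
Converting JDN 2536247 to the Hebrew calendar gives 2 Kislev 5992 AM.

2 Kislev 5992 AM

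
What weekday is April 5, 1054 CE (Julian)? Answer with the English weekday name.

In the proleptic Gregorian calendar this is 11 April 1054 (JDN 2106126).
2106126 ≡ 1 (mod 7); counting from Monday = 0 gives Tuesday.

Tuesday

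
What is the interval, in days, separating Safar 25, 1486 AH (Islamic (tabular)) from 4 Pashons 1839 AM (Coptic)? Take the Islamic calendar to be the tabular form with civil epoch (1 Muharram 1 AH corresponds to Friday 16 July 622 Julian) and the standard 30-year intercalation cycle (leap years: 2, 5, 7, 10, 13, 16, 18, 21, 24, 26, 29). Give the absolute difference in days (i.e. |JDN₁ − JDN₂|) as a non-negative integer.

JDN of the first date = 2474728.
JDN of the second date = 2496602.
|2496602 − 2474728| = 21874.

21874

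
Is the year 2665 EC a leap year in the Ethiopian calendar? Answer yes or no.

no

2665 mod 4 = 1; in the Ethiopian calendar a year is leap when year mod 4 = 3, so it is a common year.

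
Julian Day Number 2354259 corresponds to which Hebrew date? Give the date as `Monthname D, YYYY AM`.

Elul 11, 5493 AM

JDN 2354259 is 22 August 1733 in the Gregorian calendar.
In the Hebrew calendar that day is Elul 11, 5493 AM.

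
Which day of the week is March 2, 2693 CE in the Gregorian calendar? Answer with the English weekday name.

Thursday

2704719 ≡ 3 (mod 7); counting from Monday = 0 gives Thursday.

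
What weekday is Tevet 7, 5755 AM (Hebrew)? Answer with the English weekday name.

Equivalently 10 December 1994 Gregorian, JDN 2449697.
Since JDN mod 7 = 5 (0 = Monday), the day is Saturday.

Saturday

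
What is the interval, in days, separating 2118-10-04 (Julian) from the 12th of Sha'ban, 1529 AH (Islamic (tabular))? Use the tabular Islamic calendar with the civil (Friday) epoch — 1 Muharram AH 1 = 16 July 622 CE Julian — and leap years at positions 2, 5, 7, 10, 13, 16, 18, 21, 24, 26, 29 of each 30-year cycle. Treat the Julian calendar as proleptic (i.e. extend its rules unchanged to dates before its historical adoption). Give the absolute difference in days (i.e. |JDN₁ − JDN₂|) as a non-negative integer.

JDN of the first date = 2494934.
JDN of the second date = 2490130.
|2490130 − 2494934| = 4804.

4804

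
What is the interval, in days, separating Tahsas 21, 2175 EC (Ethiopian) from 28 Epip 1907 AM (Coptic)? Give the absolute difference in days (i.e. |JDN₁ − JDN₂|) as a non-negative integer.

3139

First date → JDN 2518384; second date → JDN 2521523.
The interval is |2518384 − 2521523| = 3139 days.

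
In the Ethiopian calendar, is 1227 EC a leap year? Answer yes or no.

yes

1227 mod 4 = 3; in the Ethiopian calendar a year is leap when year mod 4 = 3, so it is a leap year.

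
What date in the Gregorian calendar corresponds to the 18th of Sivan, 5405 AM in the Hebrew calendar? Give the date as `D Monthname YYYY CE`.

12 June 1645 CE

Julian Day Number of the source date = 2322047.
Converting JDN 2322047 to the Gregorian calendar gives 12 June 1645 CE.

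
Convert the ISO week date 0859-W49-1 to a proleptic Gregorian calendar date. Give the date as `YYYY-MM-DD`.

0859-12-01

ISO week 1 of 859 is the week containing the first Thursday of 859.
Week 49, day 1 (Monday) lands on 0859-12-01.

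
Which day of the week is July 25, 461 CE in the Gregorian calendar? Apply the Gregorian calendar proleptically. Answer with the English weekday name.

JDN 1889643 mod 7 = 0, and JDN 0 was a Monday, so this is a Monday.

Monday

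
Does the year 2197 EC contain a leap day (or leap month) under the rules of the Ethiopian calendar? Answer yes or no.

no

2197 mod 4 = 1; in the Ethiopian calendar a year is leap when year mod 4 = 3, so it is a common year.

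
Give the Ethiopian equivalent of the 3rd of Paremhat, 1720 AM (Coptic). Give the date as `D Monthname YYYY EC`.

Both dates share Julian Day Number 2453077; in the Ethiopian calendar that is 3 Megabit 1996 EC.

3 Megabit 1996 EC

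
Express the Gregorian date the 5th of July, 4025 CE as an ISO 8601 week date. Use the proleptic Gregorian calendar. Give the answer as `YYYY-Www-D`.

The weekday is Saturday (ISO weekday 6).
That Saturday belongs to ISO week 27 of ISO year 4025.

4025-W27-6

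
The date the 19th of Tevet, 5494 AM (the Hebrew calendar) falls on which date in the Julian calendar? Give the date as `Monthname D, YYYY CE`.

December 14, 1733 CE

Both dates share Julian Day Number 2354384; in the Julian calendar that is 14 December 1733 CE.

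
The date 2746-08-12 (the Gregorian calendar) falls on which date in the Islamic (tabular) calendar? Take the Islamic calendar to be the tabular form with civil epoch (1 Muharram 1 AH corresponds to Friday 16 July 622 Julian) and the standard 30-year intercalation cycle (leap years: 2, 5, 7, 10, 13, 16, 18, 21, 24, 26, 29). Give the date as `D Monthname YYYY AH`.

Both dates share Julian Day Number 2724239; in the tabular Islamic calendar that is 2 Rabi' al-Thani 2190 AH.

2 Rabi' al-Thani 2190 AH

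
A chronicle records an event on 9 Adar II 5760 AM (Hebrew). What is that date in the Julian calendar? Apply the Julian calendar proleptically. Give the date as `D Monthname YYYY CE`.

3 March 2000 CE

Julian Day Number of the source date = 2451620.
Converting JDN 2451620 to the Julian calendar gives 3 March 2000 CE.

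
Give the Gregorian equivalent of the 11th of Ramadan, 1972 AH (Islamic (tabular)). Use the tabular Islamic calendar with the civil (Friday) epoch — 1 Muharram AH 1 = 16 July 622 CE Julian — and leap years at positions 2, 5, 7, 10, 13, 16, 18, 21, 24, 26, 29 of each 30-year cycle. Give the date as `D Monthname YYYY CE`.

Julian Day Number of the source date = 2647143.
Converting JDN 2647143 to the Gregorian calendar gives 13 July 2535 CE.

13 July 2535 CE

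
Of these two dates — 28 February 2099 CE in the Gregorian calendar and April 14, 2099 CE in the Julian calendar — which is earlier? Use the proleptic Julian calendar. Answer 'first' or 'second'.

first

The two dates have Julian Day Numbers 2487763 and 2487821 respectively.
Since 2487763 < 2487821, the first date comes first.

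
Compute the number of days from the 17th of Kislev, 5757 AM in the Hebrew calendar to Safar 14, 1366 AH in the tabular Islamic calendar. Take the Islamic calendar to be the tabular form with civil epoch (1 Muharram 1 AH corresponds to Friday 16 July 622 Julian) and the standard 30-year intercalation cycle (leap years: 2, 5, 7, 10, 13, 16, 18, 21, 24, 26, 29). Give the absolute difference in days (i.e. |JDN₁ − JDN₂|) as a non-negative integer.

18223

JDN of the first date = 2450416.
JDN of the second date = 2432193.
|2432193 − 2450416| = 18223.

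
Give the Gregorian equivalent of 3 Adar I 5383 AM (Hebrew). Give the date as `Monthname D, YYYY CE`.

Julian Day Number of the source date = 2313882.
Converting JDN 2313882 to the Gregorian calendar gives 3 February 1623 CE.

February 3, 1623 CE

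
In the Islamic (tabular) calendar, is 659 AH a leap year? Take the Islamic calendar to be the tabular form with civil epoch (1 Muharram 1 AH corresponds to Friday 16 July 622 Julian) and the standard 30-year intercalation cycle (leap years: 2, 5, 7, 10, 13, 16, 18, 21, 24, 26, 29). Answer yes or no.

yes

Year 659 AH is year 29 of its 30-year cycle; leap positions are 2, 5, 7, 10, 13, 16, 18, 21, 24, 26, 29, so it is a leap year (355 days).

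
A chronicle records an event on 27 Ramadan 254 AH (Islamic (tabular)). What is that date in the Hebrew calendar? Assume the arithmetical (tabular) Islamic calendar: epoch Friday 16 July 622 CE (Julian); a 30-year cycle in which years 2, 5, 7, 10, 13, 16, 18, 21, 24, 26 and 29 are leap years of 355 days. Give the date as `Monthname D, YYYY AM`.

The source date corresponds to 23 September 868 in the proleptic Gregorian calendar (JDN 2038357).
That day falls on 28 Elul 4628 AM in the Hebrew calendar.

Elul 28, 4628 AM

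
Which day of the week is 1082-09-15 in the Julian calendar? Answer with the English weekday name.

Thursday

Equivalently 21 September 1082 Gregorian, JDN 2116516.
Since JDN mod 7 = 3 (0 = Monday), the day is Thursday.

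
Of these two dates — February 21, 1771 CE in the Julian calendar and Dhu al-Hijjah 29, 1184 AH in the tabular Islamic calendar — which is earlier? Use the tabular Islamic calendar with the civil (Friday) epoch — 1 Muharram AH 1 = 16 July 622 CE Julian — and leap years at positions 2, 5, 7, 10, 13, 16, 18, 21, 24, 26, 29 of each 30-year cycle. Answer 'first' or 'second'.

Converting both to JDN: 2367967 vs 2368009; the smaller is the first.

first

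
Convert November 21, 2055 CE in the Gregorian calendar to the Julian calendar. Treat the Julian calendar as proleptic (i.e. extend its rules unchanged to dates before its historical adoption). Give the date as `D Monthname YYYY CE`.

At this point the Julian calendar is 13 days behind the Gregorian.
21 November 2055 Gregorian − 13 days → 8 November 2055 Julian.

8 November 2055 CE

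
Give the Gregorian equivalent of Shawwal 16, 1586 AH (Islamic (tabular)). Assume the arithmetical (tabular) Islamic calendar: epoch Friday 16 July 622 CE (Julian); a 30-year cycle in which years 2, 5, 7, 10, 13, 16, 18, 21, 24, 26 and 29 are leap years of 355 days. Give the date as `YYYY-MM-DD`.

2161-02-12

Julian Day Number of the source date = 2510392.
Converting JDN 2510392 to the Gregorian calendar gives 12 February 2161 CE.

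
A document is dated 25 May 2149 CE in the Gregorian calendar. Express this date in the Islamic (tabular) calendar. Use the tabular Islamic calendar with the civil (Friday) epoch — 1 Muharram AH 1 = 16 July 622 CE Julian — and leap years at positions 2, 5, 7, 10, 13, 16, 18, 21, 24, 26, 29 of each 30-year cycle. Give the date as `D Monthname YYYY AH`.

17 Ramadan 1574 AH

Both dates share Julian Day Number 2506111; in the tabular Islamic calendar that is 17 Ramadan 1574 AH.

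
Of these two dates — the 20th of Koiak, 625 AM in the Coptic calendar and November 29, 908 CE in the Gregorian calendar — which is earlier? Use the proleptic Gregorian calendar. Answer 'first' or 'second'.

second

First date → JDN 2053055; second date → JDN 2053033.
JDN 2053033 < JDN 2053055, so the second date is earlier.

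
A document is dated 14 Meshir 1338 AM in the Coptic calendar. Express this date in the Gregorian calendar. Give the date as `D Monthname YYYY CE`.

Both dates share Julian Day Number 2313532; in the Gregorian calendar that is 18 February 1622 CE.

18 February 1622 CE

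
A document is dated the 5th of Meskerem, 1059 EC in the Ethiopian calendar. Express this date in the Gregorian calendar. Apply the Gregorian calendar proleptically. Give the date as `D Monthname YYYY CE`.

Both dates share Julian Day Number 2110659; in the Gregorian calendar that is 8 September 1066 CE.

8 September 1066 CE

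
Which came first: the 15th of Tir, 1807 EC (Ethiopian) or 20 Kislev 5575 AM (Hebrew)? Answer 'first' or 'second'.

second

First date → JDN 2383996; second date → JDN 2383946.
JDN 2383946 < JDN 2383996, so the second date is earlier.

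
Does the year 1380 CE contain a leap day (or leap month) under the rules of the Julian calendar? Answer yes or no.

yes

1380 mod 4 = 0, so it is a leap year in the Julian calendar.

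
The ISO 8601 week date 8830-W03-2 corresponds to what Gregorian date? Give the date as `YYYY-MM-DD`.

8830-01-15

ISO week 1 of 8830 is the week containing the first Thursday of 8830.
Week 3, day 2 (Tuesday) lands on 8830-01-15.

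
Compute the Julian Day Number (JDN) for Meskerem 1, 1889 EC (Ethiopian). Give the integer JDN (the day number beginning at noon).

Equivalently 10 September 1896 (Gregorian).
JDN 2299161 is 15 October 1582 CE (Gregorian); the target day is +114652 days from there, so JDN = 2413813.

2413813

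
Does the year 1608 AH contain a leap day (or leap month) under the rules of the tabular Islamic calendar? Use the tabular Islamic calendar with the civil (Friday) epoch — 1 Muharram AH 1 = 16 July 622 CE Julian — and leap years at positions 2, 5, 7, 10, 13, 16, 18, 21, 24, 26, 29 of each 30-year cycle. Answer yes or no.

yes

Year 1608 AH is year 18 of its 30-year cycle; leap positions are 2, 5, 7, 10, 13, 16, 18, 21, 24, 26, 29, so it is a leap year (355 days).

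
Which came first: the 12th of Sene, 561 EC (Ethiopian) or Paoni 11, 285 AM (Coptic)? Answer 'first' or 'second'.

second

Converting both to JDN: 1929042 vs 1929041; the smaller is the second.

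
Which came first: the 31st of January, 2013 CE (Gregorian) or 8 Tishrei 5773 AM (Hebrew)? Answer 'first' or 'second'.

The two dates have Julian Day Numbers 2456324 and 2456195 respectively.
Since 2456195 < 2456324, the second date comes first.

second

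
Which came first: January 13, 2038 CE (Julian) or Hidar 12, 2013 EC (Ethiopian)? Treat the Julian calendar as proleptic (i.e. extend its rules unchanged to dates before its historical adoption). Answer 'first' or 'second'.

Converting both to JDN: 2465450 vs 2459175; the smaller is the second.

second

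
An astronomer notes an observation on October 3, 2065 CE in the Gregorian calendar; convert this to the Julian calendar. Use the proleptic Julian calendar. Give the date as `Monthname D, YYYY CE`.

The Julian–Gregorian offset here is 13 days (Julian trailing).
3 October 2065 Gregorian − 13 days → 20 September 2065 Julian.

September 20, 2065 CE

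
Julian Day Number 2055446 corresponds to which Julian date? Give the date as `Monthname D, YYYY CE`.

July 4, 915 CE

JDN 2055446 is 9 July 915 in the proleptic Gregorian calendar.
In the Julian calendar that day is July 4, 915 CE.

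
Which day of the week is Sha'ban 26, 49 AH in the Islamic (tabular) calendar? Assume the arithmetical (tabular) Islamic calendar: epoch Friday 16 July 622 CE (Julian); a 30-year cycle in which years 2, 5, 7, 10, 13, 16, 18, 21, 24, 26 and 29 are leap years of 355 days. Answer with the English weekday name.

Saturday

This is JDN 1965682 (2 October 669 Gregorian).
1965682 ≡ 5 (mod 7); counting from Monday = 0 gives Saturday.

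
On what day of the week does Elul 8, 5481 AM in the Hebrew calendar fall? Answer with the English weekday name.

Equivalently 31 August 1721 Gregorian, JDN 2349885.
Since JDN mod 7 = 6 (0 = Monday), the day is Sunday.

Sunday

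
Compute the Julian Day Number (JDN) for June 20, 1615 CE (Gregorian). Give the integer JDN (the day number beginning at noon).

JDN 2400001 is 17 November 1858 CE (Gregorian), MJD 0; the target day is −88904 days from there, so JDN = 2311097.

2311097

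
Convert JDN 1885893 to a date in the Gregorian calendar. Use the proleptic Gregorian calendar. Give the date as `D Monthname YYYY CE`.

19 April 451 CE

JDN 2451545 is 1 Jan 2000; 1885893 is −565652 days from there.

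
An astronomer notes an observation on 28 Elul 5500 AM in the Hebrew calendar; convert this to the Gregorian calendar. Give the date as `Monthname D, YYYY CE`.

Julian Day Number of the source date = 2356845.
Converting JDN 2356845 to the Gregorian calendar gives 20 September 1740 CE.

September 20, 1740 CE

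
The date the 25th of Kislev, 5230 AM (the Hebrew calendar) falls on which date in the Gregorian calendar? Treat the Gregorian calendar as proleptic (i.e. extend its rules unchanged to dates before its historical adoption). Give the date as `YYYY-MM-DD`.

Julian Day Number of the source date = 2257943.
Converting JDN 2257943 to the Gregorian calendar gives 8 December 1469 CE.

1469-12-08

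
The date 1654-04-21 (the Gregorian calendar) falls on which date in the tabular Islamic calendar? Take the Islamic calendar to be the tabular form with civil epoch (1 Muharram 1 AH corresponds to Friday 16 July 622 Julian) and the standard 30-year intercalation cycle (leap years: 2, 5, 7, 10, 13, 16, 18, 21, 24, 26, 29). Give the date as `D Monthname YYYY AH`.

Both dates share Julian Day Number 2325282; in the tabular Islamic calendar that is 3 Jumada al-Thani 1064 AH.

3 Jumada al-Thani 1064 AH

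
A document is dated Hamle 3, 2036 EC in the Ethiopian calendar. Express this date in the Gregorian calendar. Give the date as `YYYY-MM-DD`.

Julian Day Number of the source date = 2467807.
Converting JDN 2467807 to the Gregorian calendar gives 10 July 2044 CE.

2044-07-10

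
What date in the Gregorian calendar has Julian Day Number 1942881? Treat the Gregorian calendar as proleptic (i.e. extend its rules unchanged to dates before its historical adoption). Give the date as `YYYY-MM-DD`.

0607-04-30

JDN 2451545 is 1 Jan 2000; 1942881 is −508664 days from there.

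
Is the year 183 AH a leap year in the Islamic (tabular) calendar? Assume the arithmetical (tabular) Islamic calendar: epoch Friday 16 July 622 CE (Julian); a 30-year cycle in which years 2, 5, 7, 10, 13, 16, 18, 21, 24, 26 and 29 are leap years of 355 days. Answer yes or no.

Year 183 AH is year 3 of its 30-year cycle; leap positions are 2, 5, 7, 10, 13, 16, 18, 21, 24, 26, 29, so it is a common year (354 days).

no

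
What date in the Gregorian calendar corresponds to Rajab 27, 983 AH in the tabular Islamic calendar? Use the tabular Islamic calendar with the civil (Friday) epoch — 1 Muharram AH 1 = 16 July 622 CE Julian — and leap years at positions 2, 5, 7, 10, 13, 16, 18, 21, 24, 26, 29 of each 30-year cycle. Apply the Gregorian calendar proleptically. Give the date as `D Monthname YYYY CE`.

11 November 1575 CE

Julian Day Number of the source date = 2296631.
Converting JDN 2296631 to the Gregorian calendar gives 11 November 1575 CE.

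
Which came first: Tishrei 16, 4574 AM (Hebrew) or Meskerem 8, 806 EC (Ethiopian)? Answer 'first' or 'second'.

second

The two dates have Julian Day Numbers 2018263 and 2018254 respectively.
Since 2018254 < 2018263, the second date comes first.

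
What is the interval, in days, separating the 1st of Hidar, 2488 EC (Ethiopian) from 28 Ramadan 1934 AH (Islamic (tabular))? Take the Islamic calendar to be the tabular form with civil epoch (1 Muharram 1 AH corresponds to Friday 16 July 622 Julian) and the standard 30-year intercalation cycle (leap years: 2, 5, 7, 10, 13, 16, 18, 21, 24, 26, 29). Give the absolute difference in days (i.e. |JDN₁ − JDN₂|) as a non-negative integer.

First date → JDN 2632658; second date → JDN 2633694.
The interval is |2632658 − 2633694| = 1036 days.

1036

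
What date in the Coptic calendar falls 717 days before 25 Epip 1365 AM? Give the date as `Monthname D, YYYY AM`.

Mesori 9, 1363 AM

JDN of 25 Epip 1365 AM = 2323555.
2323555 − 717 = 2322838.
JDN 2322838 in the Coptic calendar is Mesori 9, 1363 AM.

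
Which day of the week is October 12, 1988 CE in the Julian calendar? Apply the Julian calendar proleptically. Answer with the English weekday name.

Tuesday

Equivalently 25 October 1988 Gregorian, JDN 2447460.
2447460 ≡ 1 (mod 7); counting from Monday = 0 gives Tuesday.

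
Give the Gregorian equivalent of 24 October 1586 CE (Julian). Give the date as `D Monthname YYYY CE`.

3 November 1586 CE

At this point the Julian calendar is 10 days behind the Gregorian.
24 October 1586 Julian + 10 days → 3 November 1586 Gregorian.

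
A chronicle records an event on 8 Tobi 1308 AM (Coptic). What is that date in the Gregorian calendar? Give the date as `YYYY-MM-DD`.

1592-01-14

Both dates share Julian Day Number 2302539; in the Gregorian calendar that is 14 January 1592 CE.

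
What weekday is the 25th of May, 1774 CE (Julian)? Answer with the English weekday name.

Sunday

Equivalently 5 June 1774 Gregorian, JDN 2369156.
2369156 ≡ 6 (mod 7); counting from Monday = 0 gives Sunday.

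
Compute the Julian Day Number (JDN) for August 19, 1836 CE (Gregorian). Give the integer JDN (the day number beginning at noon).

JDN 2400001 is 17 November 1858 CE (Gregorian), MJD 0; the target day is −8125 days from there, so JDN = 2391876.

2391876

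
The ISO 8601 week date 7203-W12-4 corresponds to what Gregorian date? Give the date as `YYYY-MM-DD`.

7203-03-20

ISO week 1 of 7203 is the week containing the first Thursday of 7203.
Week 12, day 4 (Thursday) lands on 7203-03-20.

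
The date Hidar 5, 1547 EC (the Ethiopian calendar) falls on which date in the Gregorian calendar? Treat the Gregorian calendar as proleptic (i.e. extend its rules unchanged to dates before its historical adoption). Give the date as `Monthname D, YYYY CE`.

November 11, 1554 CE

Both dates share Julian Day Number 2288961; in the Gregorian calendar that is 11 November 1554 CE.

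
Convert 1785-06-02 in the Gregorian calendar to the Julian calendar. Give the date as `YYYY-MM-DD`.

1785-05-22

The Julian–Gregorian offset here is 11 days (Julian trailing).
2 June 1785 Gregorian − 11 days → 22 May 1785 Julian.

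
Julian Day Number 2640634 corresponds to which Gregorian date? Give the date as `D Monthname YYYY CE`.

JDN 2451545 is 1 Jan 2000; 2640634 is +189089 days from there.

16 September 2517 CE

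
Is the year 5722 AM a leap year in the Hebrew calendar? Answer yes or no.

Hebrew year 5722 is year 3 of its 19-year Metonic cycle; leap years are at positions 3, 6, 8, 11, 14, 17, 19, so it is a leap year (13 months).

yes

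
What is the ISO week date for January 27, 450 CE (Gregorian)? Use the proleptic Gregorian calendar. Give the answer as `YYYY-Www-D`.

The weekday is Thursday (ISO weekday 4).
That Thursday belongs to ISO week 4 of ISO year 450.

0450-W04-4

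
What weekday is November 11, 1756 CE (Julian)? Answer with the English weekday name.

Monday

This is JDN 2362752 (22 November 1756 Gregorian).
JDN 2362752 mod 7 = 0, and JDN 0 was a Monday, so this is a Monday.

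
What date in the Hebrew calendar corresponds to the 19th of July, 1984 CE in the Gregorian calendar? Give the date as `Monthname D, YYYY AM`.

Julian Day Number of the source date = 2445901.
Converting JDN 2445901 to the Hebrew calendar gives 19 Tammuz 5744 AM.

Tammuz 19, 5744 AM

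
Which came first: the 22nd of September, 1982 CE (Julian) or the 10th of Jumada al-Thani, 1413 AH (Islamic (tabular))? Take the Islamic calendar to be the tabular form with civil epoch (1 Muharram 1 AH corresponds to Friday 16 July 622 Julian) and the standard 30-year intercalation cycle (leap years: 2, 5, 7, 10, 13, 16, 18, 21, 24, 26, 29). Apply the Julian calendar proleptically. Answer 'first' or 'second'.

Converting both to JDN: 2445248 vs 2448963; the smaller is the first.

first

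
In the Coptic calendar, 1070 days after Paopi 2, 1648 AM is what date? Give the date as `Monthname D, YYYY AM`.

Counting 1070 days forward from JDN 2426628 reaches JDN 2427698, which is Thout 7, 1651 AM.

Thout 7, 1651 AM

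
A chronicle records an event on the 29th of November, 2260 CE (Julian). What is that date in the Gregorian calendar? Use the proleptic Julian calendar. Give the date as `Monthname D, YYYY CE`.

December 14, 2260 CE

At this point the Julian calendar is 15 days behind the Gregorian.
29 November 2260 Julian + 15 days → 14 December 2260 Gregorian.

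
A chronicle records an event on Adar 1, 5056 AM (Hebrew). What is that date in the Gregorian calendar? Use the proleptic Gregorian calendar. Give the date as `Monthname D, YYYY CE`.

Both dates share Julian Day Number 2194458; in the Gregorian calendar that is 13 February 1296 CE.

February 13, 1296 CE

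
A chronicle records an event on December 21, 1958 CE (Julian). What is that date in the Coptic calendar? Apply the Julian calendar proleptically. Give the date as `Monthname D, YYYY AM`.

Both dates share Julian Day Number 2436572; in the Coptic calendar that is 25 Koiak 1675 AM.

Koiak 25, 1675 AM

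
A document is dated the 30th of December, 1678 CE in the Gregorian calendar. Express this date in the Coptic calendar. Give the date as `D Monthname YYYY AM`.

24 Koiak 1395 AM

Julian Day Number of the source date = 2334301.
Converting JDN 2334301 to the Coptic calendar gives 24 Koiak 1395 AM.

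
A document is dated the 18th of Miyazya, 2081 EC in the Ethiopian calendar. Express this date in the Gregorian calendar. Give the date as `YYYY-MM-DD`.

2089-04-26

Julian Day Number of the source date = 2484168.
Converting JDN 2484168 to the Gregorian calendar gives 26 April 2089 CE.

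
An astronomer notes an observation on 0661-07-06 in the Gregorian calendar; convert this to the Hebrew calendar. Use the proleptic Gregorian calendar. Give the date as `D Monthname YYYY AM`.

1 Av 4421 AM

Both dates share Julian Day Number 1962672; in the Hebrew calendar that is 1 Av 4421 AM.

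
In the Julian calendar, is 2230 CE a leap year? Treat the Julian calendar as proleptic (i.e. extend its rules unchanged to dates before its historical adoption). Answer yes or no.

2230 mod 4 = 2, so it is a common year in the Julian calendar.

no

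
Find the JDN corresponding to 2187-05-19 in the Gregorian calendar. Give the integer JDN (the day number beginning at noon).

2519984

JDN 2451545 is 1 January 2000 CE (Gregorian); the target day is +68439 days from there, so JDN = 2519984.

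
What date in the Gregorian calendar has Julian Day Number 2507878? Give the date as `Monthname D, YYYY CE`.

JDN 2451545 is 1 Jan 2000; 2507878 is +56333 days from there.

March 27, 2154 CE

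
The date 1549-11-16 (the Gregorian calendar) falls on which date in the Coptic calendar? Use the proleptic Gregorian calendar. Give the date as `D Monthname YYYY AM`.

10 Hathor 1266 AM

Both dates share Julian Day Number 2287140; in the Coptic calendar that is 10 Hathor 1266 AM.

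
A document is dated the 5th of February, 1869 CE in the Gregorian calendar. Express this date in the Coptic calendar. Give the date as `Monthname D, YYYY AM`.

Both dates share Julian Day Number 2403734; in the Coptic calendar that is 29 Tobi 1585 AM.

Tobi 29, 1585 AM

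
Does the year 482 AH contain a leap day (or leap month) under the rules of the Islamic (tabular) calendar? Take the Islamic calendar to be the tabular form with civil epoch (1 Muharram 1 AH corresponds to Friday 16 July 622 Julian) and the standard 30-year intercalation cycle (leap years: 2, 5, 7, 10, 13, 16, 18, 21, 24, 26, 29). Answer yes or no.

Year 482 AH is year 2 of its 30-year cycle; leap positions are 2, 5, 7, 10, 13, 16, 18, 21, 24, 26, 29, so it is a leap year (355 days).

yes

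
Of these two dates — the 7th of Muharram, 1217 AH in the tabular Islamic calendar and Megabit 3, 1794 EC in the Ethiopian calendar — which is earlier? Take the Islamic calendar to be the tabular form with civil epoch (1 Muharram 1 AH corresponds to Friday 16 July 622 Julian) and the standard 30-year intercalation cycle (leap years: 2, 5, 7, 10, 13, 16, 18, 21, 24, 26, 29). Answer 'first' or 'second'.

second

The two dates have Julian Day Numbers 2379356 and 2379296 respectively.
Since 2379296 < 2379356, the second date comes first.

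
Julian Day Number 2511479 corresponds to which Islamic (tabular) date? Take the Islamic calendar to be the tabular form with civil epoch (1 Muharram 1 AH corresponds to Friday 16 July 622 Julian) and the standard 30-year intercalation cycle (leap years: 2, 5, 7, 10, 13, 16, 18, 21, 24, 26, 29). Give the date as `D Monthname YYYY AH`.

The Gregorian equivalent of JDN 2511479 is 4 February 2164.
In the tabular Islamic calendar that day is 11 Dhu al-Qa'dah 1589 AH.

11 Dhu al-Qa'dah 1589 AH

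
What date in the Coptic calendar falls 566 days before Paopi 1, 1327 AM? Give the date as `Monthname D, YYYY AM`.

The starting date is JDN 2309381; 2309381 − 566 = 2308815.
JDN 2308815 corresponds to Paremhat 15, 1325 AM.

Paremhat 15, 1325 AM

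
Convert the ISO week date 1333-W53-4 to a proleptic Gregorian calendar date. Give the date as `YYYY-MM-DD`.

1333-12-31

ISO week 1 of 1333 is the week containing the first Thursday of 1333.
Week 53, day 4 (Thursday) lands on 1333-12-31.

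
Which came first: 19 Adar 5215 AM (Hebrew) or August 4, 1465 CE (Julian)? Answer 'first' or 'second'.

Converting both to JDN: 2252564 vs 2256365; the smaller is the first.

first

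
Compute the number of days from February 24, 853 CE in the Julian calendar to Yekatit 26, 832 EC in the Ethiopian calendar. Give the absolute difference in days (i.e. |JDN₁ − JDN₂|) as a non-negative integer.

JDN of the first date = 2032671.
JDN of the second date = 2027919.
|2027919 − 2032671| = 4752.

4752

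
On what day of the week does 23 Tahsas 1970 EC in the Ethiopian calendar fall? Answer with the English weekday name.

Equivalently 1 January 1978 Gregorian, JDN 2443510.
2443510 ≡ 6 (mod 7); counting from Monday = 0 gives Sunday.

Sunday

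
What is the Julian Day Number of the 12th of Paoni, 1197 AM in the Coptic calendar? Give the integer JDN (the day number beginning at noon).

2262150

In the proleptic Gregorian calendar the same day is 15 June 1481.
JDN 2400001 is 17 November 1858 CE (Gregorian), MJD 0; the target day is −137851 days from there, so JDN = 2262150.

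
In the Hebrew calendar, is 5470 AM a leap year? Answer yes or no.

yes

Hebrew year 5470 is year 17 of its 19-year Metonic cycle; leap years are at positions 3, 6, 8, 11, 14, 17, 19, so it is a leap year (13 months).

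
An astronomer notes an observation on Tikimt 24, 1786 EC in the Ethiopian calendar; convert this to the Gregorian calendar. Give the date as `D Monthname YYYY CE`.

Julian Day Number of the source date = 2376245.
Converting JDN 2376245 to the Gregorian calendar gives 1 November 1793 CE.

1 November 1793 CE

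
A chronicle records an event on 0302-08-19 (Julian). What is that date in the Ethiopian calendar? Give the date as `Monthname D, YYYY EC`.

Julian Day Number of the source date = 1831594.
Converting JDN 1831594 to the Ethiopian calendar gives 26 Nehase 294 EC.

Nehase 26, 294 EC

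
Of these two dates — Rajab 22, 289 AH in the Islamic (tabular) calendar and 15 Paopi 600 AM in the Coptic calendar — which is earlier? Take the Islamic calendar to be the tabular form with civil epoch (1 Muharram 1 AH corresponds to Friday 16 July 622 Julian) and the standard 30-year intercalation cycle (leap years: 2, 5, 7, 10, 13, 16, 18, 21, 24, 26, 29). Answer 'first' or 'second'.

second

Converting both to JDN: 2050696 vs 2043859; the smaller is the second.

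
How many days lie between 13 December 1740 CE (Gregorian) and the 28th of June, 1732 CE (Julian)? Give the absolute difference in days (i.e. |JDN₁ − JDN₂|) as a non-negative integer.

First date → JDN 2356929; second date → JDN 2353850.
The interval is |2356929 − 2353850| = 3079 days.

3079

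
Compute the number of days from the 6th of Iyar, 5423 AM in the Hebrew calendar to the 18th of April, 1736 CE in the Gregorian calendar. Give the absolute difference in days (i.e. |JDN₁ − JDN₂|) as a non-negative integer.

26638

First date → JDN 2328591; second date → JDN 2355229.
The interval is |2328591 − 2355229| = 26638 days.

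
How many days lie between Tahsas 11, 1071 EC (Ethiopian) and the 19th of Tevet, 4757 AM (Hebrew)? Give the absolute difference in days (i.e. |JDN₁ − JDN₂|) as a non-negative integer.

First date → JDN 2115138; second date → JDN 2085214.
The interval is |2115138 − 2085214| = 29924 days.

29924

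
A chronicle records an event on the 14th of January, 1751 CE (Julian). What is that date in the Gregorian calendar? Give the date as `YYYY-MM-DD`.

1751-01-25

The Julian–Gregorian offset here is 11 days (Julian trailing).
14 January 1751 Julian + 11 days → 25 January 1751 Gregorian.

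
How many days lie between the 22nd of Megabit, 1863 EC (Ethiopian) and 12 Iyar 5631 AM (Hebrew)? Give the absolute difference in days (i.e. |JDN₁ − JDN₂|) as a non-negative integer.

34

First date → JDN 2404517; second date → JDN 2404551.
The interval is |2404517 − 2404551| = 34 days.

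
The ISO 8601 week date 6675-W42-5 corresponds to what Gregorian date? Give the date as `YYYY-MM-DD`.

ISO week 1 of 6675 is the week containing the first Thursday of 6675.
Week 42, day 5 (Friday) lands on 6675-10-22.

6675-10-22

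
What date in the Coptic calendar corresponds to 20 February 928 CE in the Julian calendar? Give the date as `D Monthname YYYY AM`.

Julian Day Number of the source date = 2060060.
Converting JDN 2060060 to the Coptic calendar gives 25 Meshir 644 AM.

25 Meshir 644 AM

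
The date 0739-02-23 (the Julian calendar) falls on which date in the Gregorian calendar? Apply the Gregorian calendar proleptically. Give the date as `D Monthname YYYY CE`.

The Julian–Gregorian offset here is 4 days (Julian trailing).
23 February 739 Julian + 4 days → 27 February 739 Gregorian.

27 February 739 CE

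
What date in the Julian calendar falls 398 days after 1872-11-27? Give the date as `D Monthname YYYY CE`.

30 December 1873 CE

JDN of 1872-11-27 = 2405137.
2405137 + 398 = 2405535.
JDN 2405535 in the Julian calendar is 30 December 1873 CE.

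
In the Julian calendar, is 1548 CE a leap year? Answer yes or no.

yes

1548 mod 4 = 0, so it is a leap year in the Julian calendar.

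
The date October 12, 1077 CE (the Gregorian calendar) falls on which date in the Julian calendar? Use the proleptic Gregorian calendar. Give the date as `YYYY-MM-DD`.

For dates in this range the Gregorian date is 6 days ahead of the Julian.
12 October 1077 Gregorian − 6 days → 6 October 1077 Julian.

1077-10-06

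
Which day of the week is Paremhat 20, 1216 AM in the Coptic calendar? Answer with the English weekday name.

In the proleptic Gregorian calendar this is 26 March 1500 (JDN 2269008).
Since JDN mod 7 = 0 (0 = Monday), the day is Monday.

Monday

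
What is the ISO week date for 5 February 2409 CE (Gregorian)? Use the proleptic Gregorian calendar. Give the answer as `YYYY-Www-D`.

2409-W06-4

The weekday is Thursday (ISO weekday 4).
That Thursday belongs to ISO week 6 of ISO year 2409.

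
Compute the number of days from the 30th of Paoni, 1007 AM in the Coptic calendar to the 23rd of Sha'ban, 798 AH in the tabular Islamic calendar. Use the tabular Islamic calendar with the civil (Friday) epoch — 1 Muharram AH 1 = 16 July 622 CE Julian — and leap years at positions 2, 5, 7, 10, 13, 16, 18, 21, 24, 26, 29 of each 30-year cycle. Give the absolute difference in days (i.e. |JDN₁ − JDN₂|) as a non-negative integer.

First date → JDN 2192770; second date → JDN 2231099.
The interval is |2192770 − 2231099| = 38329 days.

38329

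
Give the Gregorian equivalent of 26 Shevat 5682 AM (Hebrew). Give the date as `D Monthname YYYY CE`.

Julian Day Number of the source date = 2423110.
Converting JDN 2423110 to the Gregorian calendar gives 24 February 1922 CE.

24 February 1922 CE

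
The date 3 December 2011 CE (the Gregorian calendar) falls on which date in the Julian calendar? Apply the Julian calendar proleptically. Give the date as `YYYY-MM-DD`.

2011-11-20

The Julian–Gregorian offset here is 13 days (Julian trailing).
3 December 2011 Gregorian − 13 days → 20 November 2011 Julian.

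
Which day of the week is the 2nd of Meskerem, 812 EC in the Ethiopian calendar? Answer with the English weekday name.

Wednesday

In the proleptic Gregorian calendar this is 4 September 819 (JDN 2020440).
Since JDN mod 7 = 2 (0 = Monday), the day is Wednesday.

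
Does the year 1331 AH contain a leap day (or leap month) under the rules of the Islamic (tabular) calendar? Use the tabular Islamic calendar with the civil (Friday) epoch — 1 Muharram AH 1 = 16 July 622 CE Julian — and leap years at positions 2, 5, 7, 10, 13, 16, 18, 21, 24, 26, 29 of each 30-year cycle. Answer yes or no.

Year 1331 AH is year 11 of its 30-year cycle; leap positions are 2, 5, 7, 10, 13, 16, 18, 21, 24, 26, 29, so it is a common year (354 days).

no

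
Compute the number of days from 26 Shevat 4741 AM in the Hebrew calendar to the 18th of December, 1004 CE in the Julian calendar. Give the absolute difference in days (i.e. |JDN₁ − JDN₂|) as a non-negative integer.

First date → JDN 2079403; second date → JDN 2088121.
The interval is |2079403 − 2088121| = 8718 days.

8718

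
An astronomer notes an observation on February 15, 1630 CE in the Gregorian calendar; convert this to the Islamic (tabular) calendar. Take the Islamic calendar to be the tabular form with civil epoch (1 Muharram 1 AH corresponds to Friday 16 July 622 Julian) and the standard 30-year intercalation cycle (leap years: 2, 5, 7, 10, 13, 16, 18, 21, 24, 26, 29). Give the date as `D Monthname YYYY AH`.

Both dates share Julian Day Number 2316451; in the tabular Islamic calendar that is 2 Rajab 1039 AH.

2 Rajab 1039 AH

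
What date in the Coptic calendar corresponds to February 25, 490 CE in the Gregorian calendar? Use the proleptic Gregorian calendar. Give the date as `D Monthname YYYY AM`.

Julian Day Number of the source date = 1900085.
Converting JDN 1900085 to the Coptic calendar gives 30 Meshir 206 AM.

30 Meshir 206 AM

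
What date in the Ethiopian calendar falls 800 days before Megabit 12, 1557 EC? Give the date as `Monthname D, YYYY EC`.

Tir 3, 1555 EC

Counting 800 days back from JDN 2292741 reaches JDN 2291941, which is Tir 3, 1555 EC.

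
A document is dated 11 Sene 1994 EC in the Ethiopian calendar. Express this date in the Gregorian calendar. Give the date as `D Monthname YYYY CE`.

18 June 2002 CE

Julian Day Number of the source date = 2452444.
Converting JDN 2452444 to the Gregorian calendar gives 18 June 2002 CE.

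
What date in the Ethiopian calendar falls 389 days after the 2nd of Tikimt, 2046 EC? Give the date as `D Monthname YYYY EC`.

26 Tikimt 2047 EC

JDN of the 2nd of Tikimt, 2046 EC = 2471188.
2471188 + 389 = 2471577.
JDN 2471577 in the Ethiopian calendar is 26 Tikimt 2047 EC.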